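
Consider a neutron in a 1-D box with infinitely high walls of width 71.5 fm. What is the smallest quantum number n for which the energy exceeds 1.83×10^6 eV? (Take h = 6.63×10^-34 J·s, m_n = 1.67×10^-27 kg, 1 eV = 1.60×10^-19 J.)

n = 7

E_1 = h²/(8m_nL²) = 6.436×10^-15 J = 4.022×10^4 eV.
Need n² > 1.83×10^6/4.022×10^4 = 45.50, i.e. n > 6.745.
The smallest integer satisfying this is n = 7.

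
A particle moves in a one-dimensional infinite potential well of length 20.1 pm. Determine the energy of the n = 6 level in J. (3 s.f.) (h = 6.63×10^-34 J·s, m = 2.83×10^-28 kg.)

E_6 = 1.73×10^-17 J

For an infinite well E_n = n²h²/(8mL²), so E_1 = h²/(8mL²) = (6.63×10^-34)²/(8·2.83×10^-28·(2.01×10^-11 m)²) = 4.806×10^-19 J.
Then E_6 = 6²·E_1 = 36·4.806×10^-19 J = 1.73×10^-17 J.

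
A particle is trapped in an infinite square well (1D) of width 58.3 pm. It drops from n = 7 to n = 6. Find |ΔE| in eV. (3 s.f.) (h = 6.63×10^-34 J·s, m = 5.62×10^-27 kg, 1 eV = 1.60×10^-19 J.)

E_1 = h²/(8mL²) = 2.876×10^-21 J.
|ΔE| = |7² − 6²|·E_1 = 13·2.876×10^-21 J = 3.739×10^-20 J = 0.234 eV.

|ΔE| = 0.234 eV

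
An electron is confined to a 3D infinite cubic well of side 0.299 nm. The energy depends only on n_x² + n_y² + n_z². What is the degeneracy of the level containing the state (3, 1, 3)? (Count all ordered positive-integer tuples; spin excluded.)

The level has n_x² + n_y² + n_z² = 19. The ordered positive-integer solutions are (1, 3, 3), (3, 1, 3), (3, 3, 1).
That gives 3 states.

degeneracy = 3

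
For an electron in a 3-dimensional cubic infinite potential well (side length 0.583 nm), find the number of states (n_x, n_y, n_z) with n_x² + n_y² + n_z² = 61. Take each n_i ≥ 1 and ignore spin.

The level has n_x² + n_y² + n_z² = 61. The ordered positive-integer solutions are (3, 4, 6), (3, 6, 4), (4, 3, 6), (4, 6, 3), (6, 3, 4), (6, 4, 3).
That gives 6 states.

degeneracy = 6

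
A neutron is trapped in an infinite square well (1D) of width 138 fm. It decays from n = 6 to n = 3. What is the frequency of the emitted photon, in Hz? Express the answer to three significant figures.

E_1 = h²/(8m_nL²) = 1.720×10^-15 J and ΔE = (6² − 3²)E_1 = 4.644×10^-14 J.
f = ΔE/h = 4.644×10^-14/6.626×10^-34 = 7.01×10^19 Hz.

f = 7.01×10^19 Hz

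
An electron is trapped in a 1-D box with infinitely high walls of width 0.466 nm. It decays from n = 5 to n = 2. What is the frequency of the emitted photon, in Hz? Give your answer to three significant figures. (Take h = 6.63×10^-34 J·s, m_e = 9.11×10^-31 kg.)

f = 8.80×10^15 Hz

E_1 = h²/(8m_eL²) = 2.777×10^-19 J and ΔE = (5² − 2²)E_1 = 5.832×10^-18 J.
f = ΔE/h = 5.832×10^-18/6.63×10^-34 = 8.80×10^15 Hz.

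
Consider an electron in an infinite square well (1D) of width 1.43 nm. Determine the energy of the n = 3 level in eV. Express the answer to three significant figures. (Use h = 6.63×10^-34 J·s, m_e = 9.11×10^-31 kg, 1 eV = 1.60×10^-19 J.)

E_3 = 1.66 eV

For an infinite well E_n = n²h²/(8m_eL²), so E_1 = h²/(8m_eL²) = (6.63×10^-34)²/(8·9.11×10^-31·(1.43×10^-9 m)²) = 2.949×10^-20 J.
Then E_3 = 3²·E_1 = 9·2.949×10^-20 J = 2.654×10^-19 J.
Converting, E_3 = 2.654×10^-19 J / (1.60×10^-19 J/eV) = 1.66 eV.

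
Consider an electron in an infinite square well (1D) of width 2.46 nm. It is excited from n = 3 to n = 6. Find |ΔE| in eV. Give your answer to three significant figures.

|ΔE| = 1.68 eV

E_1 = h²/(8m_eL²) = 9.956×10^-21 J.
|ΔE| = |3² − 6²|·E_1 = 27·9.956×10^-21 J = 2.688×10^-19 J = 1.68 eV.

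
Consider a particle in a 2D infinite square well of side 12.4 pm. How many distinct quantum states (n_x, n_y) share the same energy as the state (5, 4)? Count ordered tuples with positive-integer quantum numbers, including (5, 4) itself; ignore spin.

degeneracy = 2

The level has n_x² + n_y² = 41. The ordered positive-integer solutions are (4, 5), (5, 4).
That gives 2 states.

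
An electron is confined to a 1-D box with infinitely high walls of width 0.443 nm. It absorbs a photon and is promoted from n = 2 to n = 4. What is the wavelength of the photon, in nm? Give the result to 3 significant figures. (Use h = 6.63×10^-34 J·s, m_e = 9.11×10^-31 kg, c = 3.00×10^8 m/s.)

λ = 53.9 nm

E_1 = h²/(8m_eL²) = 3.073×10^-19 J, so ΔE = (4² − 2²)E_1 = 3.688×10^-18 J.
λ = hc/ΔE = (6.63×10^-34·3.00×10^8)/3.688×10^-18 = 5.39×10^-8 m = 53.9 nm.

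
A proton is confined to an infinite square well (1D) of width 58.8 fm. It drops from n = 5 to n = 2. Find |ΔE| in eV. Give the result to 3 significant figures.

|ΔE| = 1.24×10^6 eV

E_1 = h²/(8m_pL²) = 9.488×10^-15 J.
|ΔE| = |5² − 2²|·E_1 = 21·9.488×10^-15 J = 1.992×10^-13 J = 1.24×10^6 eV.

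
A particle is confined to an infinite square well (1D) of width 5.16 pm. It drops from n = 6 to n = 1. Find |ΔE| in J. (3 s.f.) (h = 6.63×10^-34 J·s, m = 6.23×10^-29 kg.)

E_1 = h²/(8mL²) = 3.312×10^-17 J.
|ΔE| = |6² − 1²|·E_1 = 35·3.312×10^-17 J = 1.16×10^-15 J.

|ΔE| = 1.16×10^-15 J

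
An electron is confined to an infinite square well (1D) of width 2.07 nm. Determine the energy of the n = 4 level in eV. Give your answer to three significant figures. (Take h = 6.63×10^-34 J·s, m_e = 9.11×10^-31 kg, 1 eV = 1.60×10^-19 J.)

For an infinite well E_n = n²h²/(8m_eL²), so E_1 = h²/(8m_eL²) = (6.63×10^-34)²/(8·9.11×10^-31·(2.07×10^-9 m)²) = 1.408×10^-20 J.
Then E_4 = 4²·E_1 = 16·1.408×10^-20 J = 2.253×10^-19 J.
Converting, E_4 = 2.253×10^-19 J / (1.60×10^-19 J/eV) = 1.41 eV.

E_4 = 1.41 eV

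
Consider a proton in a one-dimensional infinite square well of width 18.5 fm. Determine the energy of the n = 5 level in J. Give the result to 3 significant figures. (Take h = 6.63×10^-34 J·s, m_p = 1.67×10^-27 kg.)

E_5 = 2.40×10^-12 J

For an infinite well E_n = n²h²/(8m_pL²), so E_1 = h²/(8m_pL²) = (6.63×10^-34)²/(8·1.67×10^-27·(1.85×10^-14 m)²) = 9.613×10^-14 J.
Then E_5 = 5²·E_1 = 25·9.613×10^-14 J = 2.40×10^-12 J.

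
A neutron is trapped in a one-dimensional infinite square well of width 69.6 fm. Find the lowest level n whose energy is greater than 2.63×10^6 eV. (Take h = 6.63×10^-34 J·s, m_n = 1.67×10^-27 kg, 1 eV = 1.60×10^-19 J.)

n = 8

E_1 = h²/(8m_nL²) = 6.792×10^-15 J = 4.245×10^4 eV.
Need n² > 2.63×10^6/4.245×10^4 = 61.96, i.e. n > 7.871.
The smallest integer satisfying this is n = 8.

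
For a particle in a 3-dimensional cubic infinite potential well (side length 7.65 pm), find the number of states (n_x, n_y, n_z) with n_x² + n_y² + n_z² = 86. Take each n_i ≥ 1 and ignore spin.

degeneracy = 15

The level has n_x² + n_y² + n_z² = 86. The ordered positive-integer solutions are (1, 2, 9), (1, 6, 7), (1, 7, 6), (1, 9, 2), (2, 1, 9), (2, 9, 1), (5, 5, 6), (5, 6, 5), (6, 1, 7), (6, 5, 5), (6, 7, 1), (7, 1, 6), (7, 6, 1), (9, 1, 2), (9, 2, 1).
That gives 15 states.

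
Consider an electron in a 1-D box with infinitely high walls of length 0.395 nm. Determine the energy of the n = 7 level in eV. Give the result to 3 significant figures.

For an infinite well E_n = n²h²/(8m_eL²), so E_1 = h²/(8m_eL²) = (6.626×10^-34)²/(8·9.109×10^-31·(3.95×10^-10 m)²) = 3.861×10^-19 J.
Then E_7 = 7²·E_1 = 49·3.861×10^-19 J = 1.892×10^-17 J.
Converting, E_7 = 1.892×10^-17 J / (1.602×10^-19 J/eV) = 118 eV.

E_7 = 118 eV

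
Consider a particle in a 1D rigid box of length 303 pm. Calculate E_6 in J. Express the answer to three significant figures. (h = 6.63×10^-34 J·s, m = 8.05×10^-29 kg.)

For an infinite well E_n = n²h²/(8mL²), so E_1 = h²/(8mL²) = (6.63×10^-34)²/(8·8.05×10^-29·(3.03×10^-10 m)²) = 7.435×10^-21 J.
Then E_6 = 6²·E_1 = 36·7.435×10^-21 J = 2.68×10^-19 J.

E_6 = 2.68×10^-19 J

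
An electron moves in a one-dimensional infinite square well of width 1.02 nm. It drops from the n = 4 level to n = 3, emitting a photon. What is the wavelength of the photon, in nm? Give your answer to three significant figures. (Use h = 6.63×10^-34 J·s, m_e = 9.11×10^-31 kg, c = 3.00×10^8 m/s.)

E_1 = h²/(8m_eL²) = 5.797×10^-20 J, so ΔE = (4² − 3²)E_1 = 4.058×10^-19 J.
λ = hc/ΔE = (6.63×10^-34·3.00×10^8)/4.058×10^-19 = 4.90×10^-7 m = 490 nm.

λ = 490 nm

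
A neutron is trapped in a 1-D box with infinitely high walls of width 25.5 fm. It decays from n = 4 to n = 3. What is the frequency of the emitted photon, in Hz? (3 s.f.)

E_1 = h²/(8m_nL²) = 5.039×10^-14 J and ΔE = (4² − 3²)E_1 = 3.527×10^-13 J.
f = ΔE/h = 3.527×10^-13/6.626×10^-34 = 5.32×10^20 Hz.

f = 5.32×10^20 Hz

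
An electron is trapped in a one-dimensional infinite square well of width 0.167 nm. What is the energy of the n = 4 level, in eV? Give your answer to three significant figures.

E_4 = 216 eV

For an infinite well E_n = n²h²/(8m_eL²), so E_1 = h²/(8m_eL²) = (6.626×10^-34)²/(8·9.109×10^-31·(1.67×10^-10 m)²) = 2.160×10^-18 J.
Then E_4 = 4²·E_1 = 16·2.160×10^-18 J = 3.456×10^-17 J.
Converting, E_4 = 3.456×10^-17 J / (1.602×10^-19 J/eV) = 216 eV.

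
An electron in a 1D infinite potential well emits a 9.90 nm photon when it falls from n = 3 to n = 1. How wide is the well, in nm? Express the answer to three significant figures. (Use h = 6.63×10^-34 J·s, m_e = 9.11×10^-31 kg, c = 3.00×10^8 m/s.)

L = 0.155 nm

The photon carries ΔE = hc/λ = 6.63×10^-34·3.00×10^8/9.90×10^-9 m = 2.009×10^-17 J.
Since ΔE = (3² − 1²)E_1, E_1 = 2.511×10^-18 J, and L = h/√(8m_eE_1) = 1.55×10^-10 m = 0.155 nm.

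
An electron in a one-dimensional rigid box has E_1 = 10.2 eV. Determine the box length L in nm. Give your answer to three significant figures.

L = 0.192 nm

From E_n = n²h²/(8m_eL²), L = n·h/√(8m_eE_n).
E_1 = 10.2 eV = 1.634×10^-18 J, so L = 1·6.626×10^-34/√(8·9.109×10^-31·1.634×10^-18) = 1.92×10^-10 m = 0.192 nm.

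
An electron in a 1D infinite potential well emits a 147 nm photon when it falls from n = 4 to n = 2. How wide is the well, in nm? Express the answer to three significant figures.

L = 0.731 nm

The photon carries ΔE = hc/λ = 6.626×10^-34·2.998×10^8/1.47×10^-7 m = 1.351×10^-18 J.
Since ΔE = (4² − 2²)E_1, E_1 = 1.126×10^-19 J, and L = h/√(8m_eE_1) = 7.31×10^-10 m = 0.731 nm.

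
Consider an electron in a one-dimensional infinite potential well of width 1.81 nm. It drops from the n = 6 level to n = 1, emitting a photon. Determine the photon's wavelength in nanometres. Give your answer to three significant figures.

λ = 309 nm

E_1 = h²/(8m_eL²) = 1.839×10^-20 J, so ΔE = (6² − 1²)E_1 = 6.437×10^-19 J.
λ = hc/ΔE = (6.626×10^-34·2.998×10^8)/6.437×10^-19 = 3.09×10^-7 m = 309 nm.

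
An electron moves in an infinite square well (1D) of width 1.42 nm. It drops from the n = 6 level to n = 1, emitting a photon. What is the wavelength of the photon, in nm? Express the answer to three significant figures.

E_1 = h²/(8m_eL²) = 2.988×10^-20 J, so ΔE = (6² − 1²)E_1 = 1.046×10^-18 J.
λ = hc/ΔE = (6.626×10^-34·2.998×10^8)/1.046×10^-18 = 1.90×10^-7 m = 190 nm.

λ = 190 nm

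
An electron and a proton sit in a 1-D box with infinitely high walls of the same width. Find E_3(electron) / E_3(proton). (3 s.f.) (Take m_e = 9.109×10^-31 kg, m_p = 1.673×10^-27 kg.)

E_n ∝ 1/m at fixed n and L, so the ratio is m_p/m_e = 1.673×10^-27/9.109×10^-31 = 1.84×10^3.

1.84×10^3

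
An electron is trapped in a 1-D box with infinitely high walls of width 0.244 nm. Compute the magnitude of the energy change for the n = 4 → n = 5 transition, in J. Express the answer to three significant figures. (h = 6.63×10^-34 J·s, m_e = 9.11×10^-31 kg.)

|ΔE| = 9.12×10^-18 J

E_1 = h²/(8m_eL²) = 1.013×10^-18 J.
|ΔE| = |4² − 5²|·E_1 = 9·1.013×10^-18 J = 9.12×10^-18 J.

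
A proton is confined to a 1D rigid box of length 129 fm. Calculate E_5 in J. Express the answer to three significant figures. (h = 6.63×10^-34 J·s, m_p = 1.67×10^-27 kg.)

E_5 = 4.94×10^-14 J

For an infinite well E_n = n²h²/(8m_pL²), so E_1 = h²/(8m_pL²) = (6.63×10^-34)²/(8·1.67×10^-27·(1.29×10^-13 m)²) = 1.977×10^-15 J.
Then E_5 = 5²·E_1 = 25·1.977×10^-15 J = 4.94×10^-14 J.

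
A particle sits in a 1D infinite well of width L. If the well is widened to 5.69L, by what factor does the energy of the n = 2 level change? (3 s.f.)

0.0309

E_n ∝ 1/L², so the energy scales by 1/5.69² = 0.0309.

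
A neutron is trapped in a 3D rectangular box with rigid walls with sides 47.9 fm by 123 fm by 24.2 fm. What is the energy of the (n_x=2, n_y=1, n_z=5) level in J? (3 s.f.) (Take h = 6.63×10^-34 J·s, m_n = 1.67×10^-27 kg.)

For a 3D rectangular well E = (h²/8m_n)·Σ n_i²/L_i² = (6.63×10^-34)²/(8·1.67×10^-27) · [2²/(47.9 fm)² + 1²/(123 fm)² + 5²/(24.2 fm)²].
Evaluating gives E = 1.46×10^-12 J.

E = 1.46×10^-12 J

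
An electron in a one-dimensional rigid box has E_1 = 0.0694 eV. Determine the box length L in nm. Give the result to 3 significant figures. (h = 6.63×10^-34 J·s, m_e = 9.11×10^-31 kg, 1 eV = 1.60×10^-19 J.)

L = 2.33 nm

From E_n = n²h²/(8m_eL²), L = n·h/√(8m_eE_n).
E_1 = 0.0694 eV = 1.110×10^-20 J, so L = 1·6.63×10^-34/√(8·9.11×10^-31·1.110×10^-20) = 2.33×10^-9 m = 2.33 nm.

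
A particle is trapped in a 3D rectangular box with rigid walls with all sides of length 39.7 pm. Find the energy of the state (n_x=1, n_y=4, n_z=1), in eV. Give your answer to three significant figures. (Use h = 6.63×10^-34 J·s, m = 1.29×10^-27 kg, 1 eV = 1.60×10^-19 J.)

For a 3D rectangular well E = (h²/8m)·Σ n_i²/L_i² = (6.63×10^-34)²/(8·1.29×10^-27) · [1²/(39.7 pm)² + 4²/(39.7 pm)² + 1²/(39.7 pm)²].
Evaluating gives E = 4.865×10^-19 J = 3.04 eV.

E = 3.04 eV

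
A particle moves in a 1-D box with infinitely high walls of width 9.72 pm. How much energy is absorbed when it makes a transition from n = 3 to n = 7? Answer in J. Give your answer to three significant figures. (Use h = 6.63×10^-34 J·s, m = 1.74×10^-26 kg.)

E_1 = h²/(8mL²) = 3.342×10^-20 J.
|ΔE| = |3² − 7²|·E_1 = 40·3.342×10^-20 J = 1.34×10^-18 J.

|ΔE| = 1.34×10^-18 J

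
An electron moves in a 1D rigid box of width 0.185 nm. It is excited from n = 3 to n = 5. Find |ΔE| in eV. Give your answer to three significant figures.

|ΔE| = 176 eV

E_1 = h²/(8m_eL²) = 1.760×10^-18 J.
|ΔE| = |3² − 5²|·E_1 = 16·1.760×10^-18 J = 2.816×10^-17 J = 176 eV.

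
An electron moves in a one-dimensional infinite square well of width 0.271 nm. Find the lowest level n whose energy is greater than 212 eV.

n = 7

E_1 = h²/(8m_eL²) = 8.204×10^-19 J = 5.121 eV.
Need n² > 212/5.121 = 41.40, i.e. n > 6.434.
The smallest integer satisfying this is n = 7.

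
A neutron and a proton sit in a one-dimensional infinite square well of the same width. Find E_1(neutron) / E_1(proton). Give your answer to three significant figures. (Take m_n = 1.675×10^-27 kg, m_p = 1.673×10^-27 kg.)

E_n ∝ 1/m at fixed n and L, so the ratio is m_p/m_n = 1.673×10^-27/1.675×10^-27 = 0.999.

0.999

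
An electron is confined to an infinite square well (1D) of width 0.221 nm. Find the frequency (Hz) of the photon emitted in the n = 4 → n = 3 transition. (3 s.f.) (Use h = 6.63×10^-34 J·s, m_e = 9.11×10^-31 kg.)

E_1 = h²/(8m_eL²) = 1.235×10^-18 J and ΔE = (4² − 3²)E_1 = 8.645×10^-18 J.
f = ΔE/h = 8.645×10^-18/6.63×10^-34 = 1.30×10^16 Hz.

f = 1.30×10^16 Hz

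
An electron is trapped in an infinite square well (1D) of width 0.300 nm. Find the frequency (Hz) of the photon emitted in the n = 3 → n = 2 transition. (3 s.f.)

f = 5.05×10^15 Hz

E_1 = h²/(8m_eL²) = 6.694×10^-19 J and ΔE = (3² − 2²)E_1 = 3.347×10^-18 J.
f = ΔE/h = 3.347×10^-18/6.626×10^-34 = 5.05×10^15 Hz.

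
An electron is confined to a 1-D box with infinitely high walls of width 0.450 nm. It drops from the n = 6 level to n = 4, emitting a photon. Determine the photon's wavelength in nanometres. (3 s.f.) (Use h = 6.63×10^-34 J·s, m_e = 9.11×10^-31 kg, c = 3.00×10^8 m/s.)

λ = 33.4 nm

E_1 = h²/(8m_eL²) = 2.978×10^-19 J, so ΔE = (6² − 4²)E_1 = 5.956×10^-18 J.
λ = hc/ΔE = (6.63×10^-34·3.00×10^8)/5.956×10^-18 = 3.34×10^-8 m = 33.4 nm.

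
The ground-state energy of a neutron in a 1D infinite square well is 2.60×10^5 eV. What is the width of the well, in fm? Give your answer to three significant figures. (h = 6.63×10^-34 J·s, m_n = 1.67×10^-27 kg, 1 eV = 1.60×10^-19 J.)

L = 28.1 fm

From E_n = n²h²/(8m_nL²), L = n·h/√(8m_nE_n).
E_1 = 2.60×10^5 eV = 4.160×10^-14 J, so L = 1·6.63×10^-34/√(8·1.67×10^-27·4.160×10^-14) = 2.81×10^-14 m = 28.1 fm.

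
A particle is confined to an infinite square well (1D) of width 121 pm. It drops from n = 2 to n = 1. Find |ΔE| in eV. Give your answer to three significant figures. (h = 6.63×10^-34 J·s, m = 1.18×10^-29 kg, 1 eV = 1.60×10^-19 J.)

E_1 = h²/(8mL²) = 3.180×10^-19 J.
|ΔE| = |2² − 1²|·E_1 = 3·3.180×10^-19 J = 9.540×10^-19 J = 5.96 eV.

|ΔE| = 5.96 eV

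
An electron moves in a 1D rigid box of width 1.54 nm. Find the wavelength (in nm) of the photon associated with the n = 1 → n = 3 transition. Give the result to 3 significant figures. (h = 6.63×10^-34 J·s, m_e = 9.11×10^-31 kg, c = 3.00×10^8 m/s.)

E_1 = h²/(8m_eL²) = 2.543×10^-20 J, so ΔE = (3² − 1²)E_1 = 2.034×10^-19 J.
λ = hc/ΔE = (6.63×10^-34·3.00×10^8)/2.034×10^-19 = 9.78×10^-7 m = 978 nm.

λ = 978 nm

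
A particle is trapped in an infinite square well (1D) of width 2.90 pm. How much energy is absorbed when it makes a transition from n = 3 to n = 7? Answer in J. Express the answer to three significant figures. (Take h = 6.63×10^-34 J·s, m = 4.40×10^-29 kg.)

|ΔE| = 5.94×10^-15 J

E_1 = h²/(8mL²) = 1.485×10^-16 J.
|ΔE| = |3² − 7²|·E_1 = 40·1.485×10^-16 J = 5.94×10^-15 J.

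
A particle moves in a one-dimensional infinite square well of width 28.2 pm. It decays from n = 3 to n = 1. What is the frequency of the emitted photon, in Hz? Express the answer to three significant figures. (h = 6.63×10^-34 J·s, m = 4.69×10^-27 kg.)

f = 1.78×10^14 Hz

E_1 = h²/(8mL²) = 1.473×10^-20 J and ΔE = (3² − 1²)E_1 = 1.178×10^-19 J.
f = ΔE/h = 1.178×10^-19/6.63×10^-34 = 1.78×10^14 Hz.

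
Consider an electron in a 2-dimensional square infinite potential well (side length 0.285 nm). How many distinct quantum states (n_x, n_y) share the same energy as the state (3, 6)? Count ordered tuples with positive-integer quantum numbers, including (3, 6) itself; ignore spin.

The level has n_x² + n_y² = 45. The ordered positive-integer solutions are (3, 6), (6, 3).
That gives 2 states.

degeneracy = 2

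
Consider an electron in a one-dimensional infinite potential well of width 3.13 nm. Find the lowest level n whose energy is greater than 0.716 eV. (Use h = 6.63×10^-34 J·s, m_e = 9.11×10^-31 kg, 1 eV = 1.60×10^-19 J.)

n = 5

E_1 = h²/(8m_eL²) = 6.156×10^-21 J = 0.03848 eV.
Need n² > 0.716/0.03848 = 18.61, i.e. n > 4.314.
The smallest integer satisfying this is n = 5.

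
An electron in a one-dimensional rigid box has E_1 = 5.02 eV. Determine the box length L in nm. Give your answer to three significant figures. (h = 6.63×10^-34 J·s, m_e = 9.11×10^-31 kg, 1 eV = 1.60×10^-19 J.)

From E_n = n²h²/(8m_eL²), L = n·h/√(8m_eE_n).
E_1 = 5.02 eV = 8.032×10^-19 J, so L = 1·6.63×10^-34/√(8·9.11×10^-31·8.032×10^-19) = 2.74×10^-10 m = 0.274 nm.

L = 0.274 nm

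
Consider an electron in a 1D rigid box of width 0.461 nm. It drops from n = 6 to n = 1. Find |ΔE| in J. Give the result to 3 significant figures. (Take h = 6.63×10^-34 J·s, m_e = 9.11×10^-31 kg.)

E_1 = h²/(8m_eL²) = 2.838×10^-19 J.
|ΔE| = |6² − 1²|·E_1 = 35·2.838×10^-19 J = 9.93×10^-18 J.

|ΔE| = 9.93×10^-18 J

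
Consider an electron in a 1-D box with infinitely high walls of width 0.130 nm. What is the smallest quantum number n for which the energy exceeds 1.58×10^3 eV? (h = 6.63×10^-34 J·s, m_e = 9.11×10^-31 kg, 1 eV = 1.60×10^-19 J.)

n = 9

E_1 = h²/(8m_eL²) = 3.569×10^-18 J = 22.31 eV.
Need n² > 1.58×10^3/22.31 = 70.82, i.e. n > 8.415.
The smallest integer satisfying this is n = 9.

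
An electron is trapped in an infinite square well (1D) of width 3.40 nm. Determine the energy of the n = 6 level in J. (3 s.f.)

For an infinite well E_n = n²h²/(8m_eL²), so E_1 = h²/(8m_eL²) = (6.626×10^-34)²/(8·9.109×10^-31·(3.40×10^-9 m)²) = 5.212×10^-21 J.
Then E_6 = 6²·E_1 = 36·5.212×10^-21 J = 1.88×10^-19 J.

E_6 = 1.88×10^-19 J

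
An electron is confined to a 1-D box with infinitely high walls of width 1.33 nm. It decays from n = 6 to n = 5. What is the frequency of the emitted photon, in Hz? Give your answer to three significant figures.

E_1 = h²/(8m_eL²) = 3.406×10^-20 J and ΔE = (6² − 5²)E_1 = 3.747×10^-19 J.
f = ΔE/h = 3.747×10^-19/6.626×10^-34 = 5.65×10^14 Hz.

f = 5.65×10^14 Hz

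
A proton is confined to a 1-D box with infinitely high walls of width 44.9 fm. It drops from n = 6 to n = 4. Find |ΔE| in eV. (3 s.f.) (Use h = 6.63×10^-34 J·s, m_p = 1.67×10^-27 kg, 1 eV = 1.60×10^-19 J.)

E_1 = h²/(8m_pL²) = 1.632×10^-14 J.
|ΔE| = |6² − 4²|·E_1 = 20·1.632×10^-14 J = 3.264×10^-13 J = 2.04×10^6 eV.

|ΔE| = 2.04×10^6 eV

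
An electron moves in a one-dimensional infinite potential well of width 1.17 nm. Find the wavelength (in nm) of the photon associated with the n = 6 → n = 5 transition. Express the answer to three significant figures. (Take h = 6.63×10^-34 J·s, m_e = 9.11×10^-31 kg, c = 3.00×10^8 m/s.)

E_1 = h²/(8m_eL²) = 4.406×10^-20 J, so ΔE = (6² − 5²)E_1 = 4.847×10^-19 J.
λ = hc/ΔE = (6.63×10^-34·3.00×10^8)/4.847×10^-19 = 4.10×10^-7 m = 410 nm.

λ = 410 nm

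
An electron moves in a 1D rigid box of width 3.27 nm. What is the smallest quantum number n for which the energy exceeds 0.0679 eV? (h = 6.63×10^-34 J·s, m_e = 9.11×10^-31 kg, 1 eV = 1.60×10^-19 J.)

E_1 = h²/(8m_eL²) = 5.641×10^-21 J = 0.03526 eV.
Need n² > 0.0679/0.03526 = 1.926, i.e. n > 1.388.
The smallest integer satisfying this is n = 2.

n = 2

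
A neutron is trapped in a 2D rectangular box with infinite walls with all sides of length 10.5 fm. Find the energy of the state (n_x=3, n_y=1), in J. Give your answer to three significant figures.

For a 2D rectangular well E = (h²/8m_n)·Σ n_i²/L_i² = (6.626×10^-34)²/(8·1.675×10^-27) · [3²/(10.5 fm)² + 1²/(10.5 fm)²].
Evaluating gives E = 2.97×10^-12 J.

E = 2.97×10^-12 J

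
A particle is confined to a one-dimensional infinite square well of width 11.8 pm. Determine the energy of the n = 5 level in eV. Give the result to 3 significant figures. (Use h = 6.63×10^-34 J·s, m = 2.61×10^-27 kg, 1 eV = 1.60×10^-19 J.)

For an infinite well E_n = n²h²/(8mL²), so E_1 = h²/(8mL²) = (6.63×10^-34)²/(8·2.61×10^-27·(1.18×10^-11 m)²) = 1.512×10^-19 J.
Then E_5 = 5²·E_1 = 25·1.512×10^-19 J = 3.780×10^-18 J.
Converting, E_5 = 3.780×10^-18 J / (1.60×10^-19 J/eV) = 23.6 eV.

E_5 = 23.6 eV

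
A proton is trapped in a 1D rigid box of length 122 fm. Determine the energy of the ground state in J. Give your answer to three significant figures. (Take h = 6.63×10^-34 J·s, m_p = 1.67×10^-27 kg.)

E_1 = 2.21×10^-15 J

For an infinite well E_n = n²h²/(8m_pL²), so E_1 = h²/(8m_pL²) = (6.63×10^-34)²/(8·1.67×10^-27·(1.22×10^-13 m)²) = 2.211×10^-15 J.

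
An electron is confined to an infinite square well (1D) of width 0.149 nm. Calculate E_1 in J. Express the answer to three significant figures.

E_1 = 2.71×10^-18 J

For an infinite well E_n = n²h²/(8m_eL²), so E_1 = h²/(8m_eL²) = (6.626×10^-34)²/(8·9.109×10^-31·(1.49×10^-10 m)²) = 2.714×10^-18 J.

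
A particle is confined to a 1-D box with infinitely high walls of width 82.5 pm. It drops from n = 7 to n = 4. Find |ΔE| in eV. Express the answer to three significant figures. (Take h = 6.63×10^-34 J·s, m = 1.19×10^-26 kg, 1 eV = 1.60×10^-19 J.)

E_1 = h²/(8mL²) = 6.784×10^-22 J.
|ΔE| = |7² − 4²|·E_1 = 33·6.784×10^-22 J = 2.239×10^-20 J = 0.140 eV.

|ΔE| = 0.140 eV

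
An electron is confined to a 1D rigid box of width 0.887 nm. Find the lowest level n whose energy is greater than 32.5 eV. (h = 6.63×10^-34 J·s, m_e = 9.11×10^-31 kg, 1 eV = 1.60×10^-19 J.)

n = 9

E_1 = h²/(8m_eL²) = 7.666×10^-20 J = 0.4791 eV.
Need n² > 32.5/0.4791 = 67.84, i.e. n > 8.237.
The smallest integer satisfying this is n = 9.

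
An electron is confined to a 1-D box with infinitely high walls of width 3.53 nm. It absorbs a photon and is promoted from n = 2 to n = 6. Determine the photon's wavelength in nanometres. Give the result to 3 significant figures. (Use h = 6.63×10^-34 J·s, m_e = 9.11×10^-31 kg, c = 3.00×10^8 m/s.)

λ = 1.28×10^3 nm

E_1 = h²/(8m_eL²) = 4.840×10^-21 J, so ΔE = (6² − 2²)E_1 = 1.549×10^-19 J.
λ = hc/ΔE = (6.63×10^-34·3.00×10^8)/1.549×10^-19 = 1.28×10^-6 m = 1.28×10^3 nm.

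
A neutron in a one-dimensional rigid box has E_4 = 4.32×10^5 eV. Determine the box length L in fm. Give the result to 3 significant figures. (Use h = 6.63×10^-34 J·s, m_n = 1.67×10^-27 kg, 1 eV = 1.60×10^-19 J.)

L = 87.3 fm

From E_n = n²h²/(8m_nL²), L = n·h/√(8m_nE_n).
E_4 = 4.32×10^5 eV = 6.912×10^-14 J, so L = 4·6.63×10^-34/√(8·1.67×10^-27·6.912×10^-14) = 8.73×10^-14 m = 87.3 fm.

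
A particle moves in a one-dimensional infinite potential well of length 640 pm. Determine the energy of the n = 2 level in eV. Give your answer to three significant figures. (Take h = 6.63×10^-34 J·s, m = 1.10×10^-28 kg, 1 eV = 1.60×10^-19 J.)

For an infinite well E_n = n²h²/(8mL²), so E_1 = h²/(8mL²) = (6.63×10^-34)²/(8·1.10×10^-28·(6.40×10^-10 m)²) = 1.220×10^-21 J.
Then E_2 = 2²·E_1 = 4·1.220×10^-21 J = 4.880×10^-21 J.
Converting, E_2 = 4.880×10^-21 J / (1.60×10^-19 J/eV) = 0.0305 eV.

E_2 = 0.0305 eV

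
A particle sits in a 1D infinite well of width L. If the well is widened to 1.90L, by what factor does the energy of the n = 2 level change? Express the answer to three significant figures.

E_n ∝ 1/L², so the energy scales by 1/1.90² = 0.277.

0.277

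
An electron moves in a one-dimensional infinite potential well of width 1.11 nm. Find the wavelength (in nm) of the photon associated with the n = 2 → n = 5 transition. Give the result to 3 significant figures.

λ = 193 nm

E_1 = h²/(8m_eL²) = 4.890×10^-20 J, so ΔE = (5² − 2²)E_1 = 1.027×10^-18 J.
λ = hc/ΔE = (6.626×10^-34·2.998×10^8)/1.027×10^-18 = 1.93×10^-7 m = 193 nm.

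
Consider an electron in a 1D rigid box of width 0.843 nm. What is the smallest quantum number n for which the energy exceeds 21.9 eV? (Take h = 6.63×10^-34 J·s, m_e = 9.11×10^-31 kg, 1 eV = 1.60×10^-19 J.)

E_1 = h²/(8m_eL²) = 8.487×10^-20 J = 0.5304 eV.
Need n² > 21.9/0.5304 = 41.29, i.e. n > 6.426.
The smallest integer satisfying this is n = 7.

n = 7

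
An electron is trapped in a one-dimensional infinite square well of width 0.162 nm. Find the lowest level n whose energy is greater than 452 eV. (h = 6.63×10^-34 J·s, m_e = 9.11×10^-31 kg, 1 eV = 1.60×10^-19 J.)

n = 6

E_1 = h²/(8m_eL²) = 2.298×10^-18 J = 14.36 eV.
Need n² > 452/14.36 = 31.48, i.e. n > 5.611.
The smallest integer satisfying this is n = 6.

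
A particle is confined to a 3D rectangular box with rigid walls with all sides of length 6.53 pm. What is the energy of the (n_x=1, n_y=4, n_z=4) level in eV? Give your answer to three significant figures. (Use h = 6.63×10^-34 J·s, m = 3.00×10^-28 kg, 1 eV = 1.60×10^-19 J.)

For a 3D rectangular well E = (h²/8m)·Σ n_i²/L_i² = (6.63×10^-34)²/(8·3.00×10^-28) · [1²/(6.53 pm)² + 4²/(6.53 pm)² + 4²/(6.53 pm)²].
Evaluating gives E = 1.417×10^-16 J = 886 eV.

E = 886 eV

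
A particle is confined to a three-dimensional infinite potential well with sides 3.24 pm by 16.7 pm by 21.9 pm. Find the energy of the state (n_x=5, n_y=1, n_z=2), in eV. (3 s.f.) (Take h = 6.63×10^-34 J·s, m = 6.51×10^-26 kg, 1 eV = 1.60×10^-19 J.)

For a 3D rectangular well E = (h²/8m)·Σ n_i²/L_i² = (6.63×10^-34)²/(8·6.51×10^-26) · [5²/(3.24 pm)² + 1²/(16.7 pm)² + 2²/(21.9 pm)²].
Evaluating gives E = 2.020×10^-18 J = 12.6 eV.

E = 12.6 eV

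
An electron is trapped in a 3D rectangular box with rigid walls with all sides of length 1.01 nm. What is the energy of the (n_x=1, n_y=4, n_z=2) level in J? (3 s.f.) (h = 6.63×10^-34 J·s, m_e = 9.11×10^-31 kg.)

E = 1.24×10^-18 J

For a 3D rectangular well E = (h²/8m_e)·Σ n_i²/L_i² = (6.63×10^-34)²/(8·9.11×10^-31) · [1²/(1.01 nm)² + 4²/(1.01 nm)² + 2²/(1.01 nm)²].
Evaluating gives E = 1.24×10^-18 J.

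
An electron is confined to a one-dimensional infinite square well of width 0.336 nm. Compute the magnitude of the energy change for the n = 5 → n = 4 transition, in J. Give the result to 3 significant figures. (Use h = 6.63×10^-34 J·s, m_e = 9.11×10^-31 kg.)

|ΔE| = 4.81×10^-18 J

E_1 = h²/(8m_eL²) = 5.342×10^-19 J.
|ΔE| = |5² − 4²|·E_1 = 9·5.342×10^-19 J = 4.81×10^-18 J.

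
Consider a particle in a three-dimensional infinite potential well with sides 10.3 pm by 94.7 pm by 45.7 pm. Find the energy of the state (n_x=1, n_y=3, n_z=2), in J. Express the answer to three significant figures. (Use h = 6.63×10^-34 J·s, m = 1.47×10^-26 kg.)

E = 4.61×10^-20 J

For a 3D rectangular well E = (h²/8m)·Σ n_i²/L_i² = (6.63×10^-34)²/(8·1.47×10^-26) · [1²/(10.3 pm)² + 3²/(94.7 pm)² + 2²/(45.7 pm)²].
Evaluating gives E = 4.61×10^-20 J.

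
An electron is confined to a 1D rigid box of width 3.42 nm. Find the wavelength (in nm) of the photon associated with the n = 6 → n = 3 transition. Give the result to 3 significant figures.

λ = 1.43×10^3 nm

E_1 = h²/(8m_eL²) = 5.151×10^-21 J, so ΔE = (6² − 3²)E_1 = 1.391×10^-19 J.
λ = hc/ΔE = (6.626×10^-34·2.998×10^8)/1.391×10^-19 = 1.43×10^-6 m = 1.43×10^3 nm.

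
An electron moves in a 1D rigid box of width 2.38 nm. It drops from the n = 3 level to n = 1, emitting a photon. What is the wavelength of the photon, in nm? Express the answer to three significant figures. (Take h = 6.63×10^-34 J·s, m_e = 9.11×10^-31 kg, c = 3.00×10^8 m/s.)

λ = 2.33×10^3 nm

E_1 = h²/(8m_eL²) = 1.065×10^-20 J, so ΔE = (3² − 1²)E_1 = 8.520×10^-20 J.
λ = hc/ΔE = (6.63×10^-34·3.00×10^8)/8.520×10^-20 = 2.33×10^-6 m = 2.33×10^3 nm.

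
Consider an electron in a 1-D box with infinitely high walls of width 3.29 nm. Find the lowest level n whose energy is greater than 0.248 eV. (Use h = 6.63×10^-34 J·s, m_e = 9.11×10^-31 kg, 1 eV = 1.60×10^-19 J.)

E_1 = h²/(8m_eL²) = 5.572×10^-21 J = 0.03483 eV.
Need n² > 0.248/0.03483 = 7.120, i.e. n > 2.668.
The smallest integer satisfying this is n = 3.

n = 3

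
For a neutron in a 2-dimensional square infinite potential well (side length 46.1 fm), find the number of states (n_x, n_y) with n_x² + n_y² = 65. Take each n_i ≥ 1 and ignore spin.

The level has n_x² + n_y² = 65. The ordered positive-integer solutions are (1, 8), (4, 7), (7, 4), (8, 1).
That gives 4 states.

degeneracy = 4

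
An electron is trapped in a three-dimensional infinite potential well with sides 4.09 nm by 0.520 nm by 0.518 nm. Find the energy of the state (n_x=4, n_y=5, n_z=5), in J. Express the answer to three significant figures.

For a 3D rectangular well E = (h²/8m_e)·Σ n_i²/L_i² = (6.626×10^-34)²/(8·9.109×10^-31) · [4²/(4.09 nm)² + 5²/(0.520 nm)² + 5²/(0.518 nm)²].
Evaluating gives E = 1.12×10^-17 J.

E = 1.12×10^-17 J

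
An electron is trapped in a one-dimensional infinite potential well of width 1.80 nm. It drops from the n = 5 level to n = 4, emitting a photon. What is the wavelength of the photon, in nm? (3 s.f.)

λ = 1.19×10^3 nm

E_1 = h²/(8m_eL²) = 1.860×10^-20 J, so ΔE = (5² − 4²)E_1 = 1.674×10^-19 J.
λ = hc/ΔE = (6.626×10^-34·2.998×10^8)/1.674×10^-19 = 1.19×10^-6 m = 1.19×10^3 nm.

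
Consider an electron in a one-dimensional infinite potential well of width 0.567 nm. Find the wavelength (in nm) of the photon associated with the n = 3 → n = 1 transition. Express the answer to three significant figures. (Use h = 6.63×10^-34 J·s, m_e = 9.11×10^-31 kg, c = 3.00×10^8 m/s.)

E_1 = h²/(8m_eL²) = 1.876×10^-19 J, so ΔE = (3² − 1²)E_1 = 1.501×10^-18 J.
λ = hc/ΔE = (6.63×10^-34·3.00×10^8)/1.501×10^-18 = 1.33×10^-7 m = 133 nm.

λ = 133 nm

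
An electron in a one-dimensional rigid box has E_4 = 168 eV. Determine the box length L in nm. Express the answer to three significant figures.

From E_n = n²h²/(8m_eL²), L = n·h/√(8m_eE_n).
E_4 = 168 eV = 2.691×10^-17 J, so L = 4·6.626×10^-34/√(8·9.109×10^-31·2.691×10^-17) = 1.89×10^-10 m = 0.189 nm.

L = 0.189 nm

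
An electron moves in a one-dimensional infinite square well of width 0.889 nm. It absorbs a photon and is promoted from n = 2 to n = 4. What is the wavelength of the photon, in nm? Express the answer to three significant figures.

λ = 217 nm

E_1 = h²/(8m_eL²) = 7.623×10^-20 J, so ΔE = (4² − 2²)E_1 = 9.148×10^-19 J.
λ = hc/ΔE = (6.626×10^-34·2.998×10^8)/9.148×10^-19 = 2.17×10^-7 m = 217 nm.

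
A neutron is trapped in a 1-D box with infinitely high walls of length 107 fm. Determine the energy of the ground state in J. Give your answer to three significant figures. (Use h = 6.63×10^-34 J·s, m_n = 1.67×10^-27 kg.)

E_1 = 2.87×10^-15 J

For an infinite well E_n = n²h²/(8m_nL²), so E_1 = h²/(8m_nL²) = (6.63×10^-34)²/(8·1.67×10^-27·(1.07×10^-13 m)²) = 2.874×10^-15 J.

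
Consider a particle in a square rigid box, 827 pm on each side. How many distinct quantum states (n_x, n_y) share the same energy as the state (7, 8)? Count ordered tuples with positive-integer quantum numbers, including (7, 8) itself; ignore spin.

The level has n_x² + n_y² = 113. The ordered positive-integer solutions are (7, 8), (8, 7).
That gives 2 states.

degeneracy = 2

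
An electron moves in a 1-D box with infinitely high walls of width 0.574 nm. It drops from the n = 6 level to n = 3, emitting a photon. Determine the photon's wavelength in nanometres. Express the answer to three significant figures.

E_1 = h²/(8m_eL²) = 1.829×10^-19 J, so ΔE = (6² − 3²)E_1 = 4.938×10^-18 J.
λ = hc/ΔE = (6.626×10^-34·2.998×10^8)/4.938×10^-18 = 4.02×10^-8 m = 40.2 nm.

λ = 40.2 nm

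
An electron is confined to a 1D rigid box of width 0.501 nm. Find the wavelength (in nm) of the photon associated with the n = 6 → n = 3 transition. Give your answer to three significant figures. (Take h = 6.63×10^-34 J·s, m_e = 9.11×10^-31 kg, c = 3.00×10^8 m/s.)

λ = 30.7 nm

E_1 = h²/(8m_eL²) = 2.403×10^-19 J, so ΔE = (6² − 3²)E_1 = 6.488×10^-18 J.
λ = hc/ΔE = (6.63×10^-34·3.00×10^8)/6.488×10^-18 = 3.07×10^-8 m = 30.7 nm.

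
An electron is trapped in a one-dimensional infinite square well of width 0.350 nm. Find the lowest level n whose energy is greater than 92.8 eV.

n = 6

E_1 = h²/(8m_eL²) = 4.918×10^-19 J = 3.070 eV.
Need n² > 92.8/3.070 = 30.23, i.e. n > 5.498.
The smallest integer satisfying this is n = 6.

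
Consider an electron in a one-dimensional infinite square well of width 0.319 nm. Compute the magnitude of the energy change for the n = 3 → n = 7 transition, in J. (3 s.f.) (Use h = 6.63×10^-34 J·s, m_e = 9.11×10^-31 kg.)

E_1 = h²/(8m_eL²) = 5.927×10^-19 J.
|ΔE| = |3² − 7²|·E_1 = 40·5.927×10^-19 J = 2.37×10^-17 J.

|ΔE| = 2.37×10^-17 J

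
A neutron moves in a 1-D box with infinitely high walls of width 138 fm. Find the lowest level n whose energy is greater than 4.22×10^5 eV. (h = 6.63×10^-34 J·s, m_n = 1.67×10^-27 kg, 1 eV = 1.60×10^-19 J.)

E_1 = h²/(8m_nL²) = 1.728×10^-15 J = 1.080×10^4 eV.
Need n² > 4.22×10^5/1.080×10^4 = 39.07, i.e. n > 6.251.
The smallest integer satisfying this is n = 7.

n = 7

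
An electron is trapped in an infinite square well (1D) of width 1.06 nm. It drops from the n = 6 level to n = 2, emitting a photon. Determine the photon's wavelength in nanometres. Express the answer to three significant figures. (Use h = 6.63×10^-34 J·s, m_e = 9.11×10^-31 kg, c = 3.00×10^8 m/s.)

E_1 = h²/(8m_eL²) = 5.368×10^-20 J, so ΔE = (6² − 2²)E_1 = 1.718×10^-18 J.
λ = hc/ΔE = (6.63×10^-34·3.00×10^8)/1.718×10^-18 = 1.16×10^-7 m = 116 nm.

λ = 116 nm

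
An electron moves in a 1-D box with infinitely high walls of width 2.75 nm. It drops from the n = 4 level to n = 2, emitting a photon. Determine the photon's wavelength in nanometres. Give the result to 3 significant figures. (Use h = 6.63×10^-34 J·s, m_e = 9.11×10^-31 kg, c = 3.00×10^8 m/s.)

E_1 = h²/(8m_eL²) = 7.975×10^-21 J, so ΔE = (4² − 2²)E_1 = 9.570×10^-20 J.
λ = hc/ΔE = (6.63×10^-34·3.00×10^8)/9.570×10^-20 = 2.08×10^-6 m = 2.08×10^3 nm.

λ = 2.08×10^3 nm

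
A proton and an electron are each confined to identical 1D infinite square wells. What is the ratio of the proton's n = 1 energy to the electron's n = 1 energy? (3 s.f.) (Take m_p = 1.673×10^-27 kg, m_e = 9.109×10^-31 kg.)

5.44×10^-4

E_n ∝ 1/m at fixed n and L, so the ratio is m_e/m_p = 9.109×10^-31/1.673×10^-27 = 5.44×10^-4.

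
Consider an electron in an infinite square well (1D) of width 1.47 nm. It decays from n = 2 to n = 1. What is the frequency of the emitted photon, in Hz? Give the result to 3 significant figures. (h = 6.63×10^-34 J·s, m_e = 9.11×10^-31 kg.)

f = 1.26×10^14 Hz

E_1 = h²/(8m_eL²) = 2.791×10^-20 J and ΔE = (2² − 1²)E_1 = 8.373×10^-20 J.
f = ΔE/h = 8.373×10^-20/6.63×10^-34 = 1.26×10^14 Hz.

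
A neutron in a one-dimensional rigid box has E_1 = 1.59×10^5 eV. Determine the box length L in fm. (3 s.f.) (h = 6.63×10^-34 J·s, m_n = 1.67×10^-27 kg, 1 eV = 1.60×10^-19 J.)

From E_n = n²h²/(8m_nL²), L = n·h/√(8m_nE_n).
E_1 = 1.59×10^5 eV = 2.544×10^-14 J, so L = 1·6.63×10^-34/√(8·1.67×10^-27·2.544×10^-14) = 3.60×10^-14 m = 36.0 fm.

L = 36.0 fm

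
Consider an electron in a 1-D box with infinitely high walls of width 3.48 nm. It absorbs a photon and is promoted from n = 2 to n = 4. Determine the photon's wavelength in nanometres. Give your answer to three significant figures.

λ = 3.33×10^3 nm

E_1 = h²/(8m_eL²) = 4.975×10^-21 J, so ΔE = (4² − 2²)E_1 = 5.970×10^-20 J.
λ = hc/ΔE = (6.626×10^-34·2.998×10^8)/5.970×10^-20 = 3.33×10^-6 m = 3.33×10^3 nm.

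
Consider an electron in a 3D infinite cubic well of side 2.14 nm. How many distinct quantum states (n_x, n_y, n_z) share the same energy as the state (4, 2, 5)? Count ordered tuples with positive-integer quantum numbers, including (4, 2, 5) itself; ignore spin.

degeneracy = 6

The level has n_x² + n_y² + n_z² = 45. The ordered positive-integer solutions are (2, 4, 5), (2, 5, 4), (4, 2, 5), (4, 5, 2), (5, 2, 4), (5, 4, 2).
That gives 6 states.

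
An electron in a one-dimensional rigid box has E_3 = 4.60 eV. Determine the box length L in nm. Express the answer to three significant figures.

L = 0.858 nm

From E_n = n²h²/(8m_eL²), L = n·h/√(8m_eE_n).
E_3 = 4.60 eV = 7.369×10^-19 J, so L = 3·6.626×10^-34/√(8·9.109×10^-31·7.369×10^-19) = 8.58×10^-10 m = 0.858 nm.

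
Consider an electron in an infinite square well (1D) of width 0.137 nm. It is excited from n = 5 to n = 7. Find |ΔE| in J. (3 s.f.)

|ΔE| = 7.70×10^-17 J

E_1 = h²/(8m_eL²) = 3.210×10^-18 J.
|ΔE| = |5² − 7²|·E_1 = 24·3.210×10^-18 J = 7.70×10^-17 J.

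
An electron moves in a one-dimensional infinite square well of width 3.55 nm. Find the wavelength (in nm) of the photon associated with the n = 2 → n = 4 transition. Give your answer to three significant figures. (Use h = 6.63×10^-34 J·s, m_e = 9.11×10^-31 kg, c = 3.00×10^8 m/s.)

λ = 3.46×10^3 nm

E_1 = h²/(8m_eL²) = 4.786×10^-21 J, so ΔE = (4² − 2²)E_1 = 5.743×10^-20 J.
λ = hc/ΔE = (6.63×10^-34·3.00×10^8)/5.743×10^-20 = 3.46×10^-6 m = 3.46×10^3 nm.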